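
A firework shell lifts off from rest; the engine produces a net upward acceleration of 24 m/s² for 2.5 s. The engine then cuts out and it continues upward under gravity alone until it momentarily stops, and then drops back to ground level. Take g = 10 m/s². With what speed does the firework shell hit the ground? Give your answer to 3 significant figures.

71.4 m/s

Phase 1 (powered ascent): v₀ = 0 m/s, a = 24 m/s².
v = v₀ + at = 0 + (24)(2.5) = 60.0 m/s
Δx = v₀t + ½at² = 0·2.5 + 0.5·24·2.5² = 75.0 m

Phase 2 (coasting upward): v₀ = 60.0 m/s, a = -10 m/s².
v = v₀ + at → t = (0 − 60.0) / -10 = 6.00 s
v² = v₀² + 2aΔx → Δx = (0² − 60.0²)/(2·-10) = 180 m

Phase 3 (free fall): v₀ = 0 m/s, a = -10 m/s².
Falls 255 m from rest: t = √(2·255/10) = 7.14 s; v = g·t = 71.4 m/s.
Impact speed = 71.4 m/s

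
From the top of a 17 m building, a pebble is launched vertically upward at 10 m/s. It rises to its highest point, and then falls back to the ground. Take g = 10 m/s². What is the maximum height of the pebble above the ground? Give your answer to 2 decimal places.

22.00 m

Phase 1 (rising): v₀ = 10.0 m/s, a = -10 m/s².
v = v₀ + at → t = (0 − 10.0) / -10 = 1.00 s
v² = v₀² + 2aΔx → Δx = (0² − 10.0²)/(2·-10) = 5.00 m
Maximum height = 17 + 5.00 = 22.0 m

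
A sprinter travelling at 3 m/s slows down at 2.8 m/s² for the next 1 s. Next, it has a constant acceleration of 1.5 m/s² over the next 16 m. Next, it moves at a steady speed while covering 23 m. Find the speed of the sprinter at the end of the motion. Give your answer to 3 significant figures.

Phase 1 (decelerating): v₀ = 3.00 m/s, a = -2.8 m/s².
v = v₀ + at = 3.00 + (-2.8)(1) = 0.200 m/s
Δx = v₀t + ½at² = 3.00·1 + 0.5·-2.8·1² = 1.60 m

Phase 2 (accelerating): v₀ = 0.200 m/s, a = 1.5 m/s².
v² = v₀² + 2aΔx = 0.200² + 2·1.5·16 = 48.0 → v = 6.93 m/s
t = (v − v₀)/a = (6.93 − 0.200)/1.5 = 4.49 s

Phase 3 (constant speed): v₀ = 6.93 m/s, a = 0 m/s².
Constant speed: t = d/v = 23/6.93 = 3.32 s
Final speed = 6.93 m/s

6.93 m/s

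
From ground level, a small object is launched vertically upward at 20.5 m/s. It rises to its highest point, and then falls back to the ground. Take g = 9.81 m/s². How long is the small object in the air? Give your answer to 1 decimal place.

4.2 s

Phase 1 (rising): v₀ = 20.5 m/s, a = -9.81 m/s².
v = v₀ + at → t = (0 − 20.5) / -9.81 = 2.09 s
v² = v₀² + 2aΔx → Δx = (0² − 20.5²)/(2·-9.81) = 21.4 m

Phase 2 (falling): v₀ = 0 m/s, a = -9.81 m/s².
Falls 21.4 m from rest: t = √(2·21.4/9.81) = 2.09 s; v = g·t = 20.5 m/s.
Total time = 2.09 + 2.09 = 4.18 s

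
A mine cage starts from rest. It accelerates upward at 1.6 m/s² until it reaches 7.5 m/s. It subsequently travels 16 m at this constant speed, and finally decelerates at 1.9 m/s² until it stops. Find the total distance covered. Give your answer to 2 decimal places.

Phase 1 (accelerating): v₀ = 0 m/s, a = 1.6 m/s².
v = v₀ + at → t = (7.5 − 0) / 1.6 = 4.69 s
v² = v₀² + 2aΔx → Δx = (7.5² − 0²)/(2·1.6) = 17.6 m

Phase 2 (constant speed): v₀ = 7.50 m/s, a = 0 m/s².
Constant speed: t = d/v = 16/7.50 = 2.13 s

Phase 3 (decelerating): v₀ = 7.50 m/s, a = -1.9 m/s².
v = v₀ + at → t = (0 − 7.50) / -1.9 = 3.95 s
v² = v₀² + 2aΔx → Δx = (0² − 7.50²)/(2·-1.9) = 14.8 m
Total distance = 17.6 + 16.0 + 14.8 = 48.4 m

48.38 m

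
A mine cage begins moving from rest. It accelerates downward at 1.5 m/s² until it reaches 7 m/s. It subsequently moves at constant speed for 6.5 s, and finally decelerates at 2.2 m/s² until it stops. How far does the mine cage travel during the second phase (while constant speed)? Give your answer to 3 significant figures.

Phase 1 (accelerating): v₀ = 0 m/s, a = 1.5 m/s².
v = v₀ + at → t = (7 − 0) / 1.5 = 4.67 s
v² = v₀² + 2aΔx → Δx = (7² − 0²)/(2·1.5) = 16.3 m

Phase 2 (constant speed): v₀ = 7.00 m/s, a = 0 m/s².
v = v₀ + at = 7.00 + (0)(6.5) = 7.00 m/s
Δx = v₀t + ½at² = 7.00·6.5 + 0.5·0·6.5² = 45.5 m
Distance in phase 2 = 45.5 m

45.5 m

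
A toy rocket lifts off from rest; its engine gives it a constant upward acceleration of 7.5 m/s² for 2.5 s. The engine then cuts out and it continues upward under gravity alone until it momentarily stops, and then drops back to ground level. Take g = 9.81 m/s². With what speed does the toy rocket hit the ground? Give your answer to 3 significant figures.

Phase 1 (powered ascent): v₀ = 0 m/s, a = 7.5 m/s².
v = v₀ + at = 0 + (7.5)(2.5) = 18.8 m/s
Δx = v₀t + ½at² = 0·2.5 + 0.5·7.5·2.5² = 23.4 m

Phase 2 (coasting upward): v₀ = 18.8 m/s, a = -9.81 m/s².
v = v₀ + at → t = (0 − 18.8) / -9.81 = 1.91 s
v² = v₀² + 2aΔx → Δx = (0² − 18.8²)/(2·-9.81) = 17.9 m

Phase 3 (free fall): v₀ = 0 m/s, a = -9.81 m/s².
Falls 41.4 m from rest: t = √(2·41.4/9.81) = 2.90 s; v = g·t = 28.5 m/s.
Impact speed = 28.5 m/s

28.5 m/s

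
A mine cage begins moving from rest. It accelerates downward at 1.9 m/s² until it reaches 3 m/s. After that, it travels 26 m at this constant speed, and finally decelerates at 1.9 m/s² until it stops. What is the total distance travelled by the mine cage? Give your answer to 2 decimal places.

Phase 1 (accelerating): v₀ = 0 m/s, a = 1.9 m/s².
v = v₀ + at → t = (3 − 0) / 1.9 = 1.58 s
v² = v₀² + 2aΔx → Δx = (3² − 0²)/(2·1.9) = 2.37 m

Phase 2 (constant speed): v₀ = 3.00 m/s, a = 0 m/s².
Constant speed: t = d/v = 26/3.00 = 8.67 s

Phase 3 (decelerating): v₀ = 3.00 m/s, a = -1.9 m/s².
v = v₀ + at → t = (0 − 3.00) / -1.9 = 1.58 s
v² = v₀² + 2aΔx → Δx = (0² − 3.00²)/(2·-1.9) = 2.37 m
Total distance = 2.37 + 26.0 + 2.37 = 30.7 m

30.74 m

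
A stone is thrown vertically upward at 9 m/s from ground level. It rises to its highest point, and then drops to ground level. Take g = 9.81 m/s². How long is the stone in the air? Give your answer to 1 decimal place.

Phase 1 (rising): v₀ = 9.00 m/s, a = -9.81 m/s².
v = v₀ + at → t = (0 − 9.00) / -9.81 = 0.917 s
v² = v₀² + 2aΔx → Δx = (0² − 9.00²)/(2·-9.81) = 4.13 m

Phase 2 (falling): v₀ = 0 m/s, a = -9.81 m/s².
Falls 4.13 m from rest: t = √(2·4.13/9.81) = 0.917 s; v = g·t = 9.00 m/s.
Total time = 0.917 + 0.917 = 1.83 s

1.8 s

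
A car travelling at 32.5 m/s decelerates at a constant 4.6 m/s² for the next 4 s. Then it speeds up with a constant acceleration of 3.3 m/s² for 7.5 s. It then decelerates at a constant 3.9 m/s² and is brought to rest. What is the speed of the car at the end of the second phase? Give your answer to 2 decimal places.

38.85 m/s

Phase 1 (decelerating): v₀ = 32.5 m/s, a = -4.6 m/s².
v = v₀ + at = 32.5 + (-4.6)(4) = 14.1 m/s
Δx = v₀t + ½at² = 32.5·4 + 0.5·-4.6·4² = 93.2 m

Phase 2 (accelerating): v₀ = 14.1 m/s, a = 3.3 m/s².
v = v₀ + at = 14.1 + (3.3)(7.5) = 38.9 m/s
Δx = v₀t + ½at² = 14.1·7.5 + 0.5·3.3·7.5² = 199 m
Speed at end of phase 2 = 38.9 m/s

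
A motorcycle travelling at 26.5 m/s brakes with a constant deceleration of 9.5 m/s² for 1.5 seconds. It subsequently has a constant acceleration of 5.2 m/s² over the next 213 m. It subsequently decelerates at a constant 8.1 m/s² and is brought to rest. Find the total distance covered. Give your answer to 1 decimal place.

Phase 1 (decelerating): v₀ = 26.5 m/s, a = -9.5 m/s².
v = v₀ + at = 26.5 + (-9.5)(1.5) = 12.2 m/s
Δx = v₀t + ½at² = 26.5·1.5 + 0.5·-9.5·1.5² = 29.1 m

Phase 2 (accelerating): v₀ = 12.2 m/s, a = 5.2 m/s².
v² = v₀² + 2aΔx = 12.2² + 2·5.2·213 = 2370 → v = 48.6 m/s
t = (v − v₀)/a = (48.6 − 12.2)/5.2 = 7.00 s

Phase 3 (decelerating): v₀ = 48.6 m/s, a = -8.1 m/s².
v = v₀ + at → t = (0 − 48.6) / -8.1 = 6.00 s
v² = v₀² + 2aΔx → Δx = (0² − 48.6²)/(2·-8.1) = 146 m
Total distance = 29.1 + 213 + 146 = 388 m

388.1 m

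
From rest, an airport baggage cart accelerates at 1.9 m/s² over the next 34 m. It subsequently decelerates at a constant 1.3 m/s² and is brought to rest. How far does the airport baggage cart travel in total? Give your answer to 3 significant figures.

83.7 m

Phase 1 (accelerating): v₀ = 0 m/s, a = 1.9 m/s².
v² = v₀² + 2aΔx = 0² + 2·1.9·34 = 129 → v = 11.4 m/s
t = (v − v₀)/a = (11.4 − 0)/1.9 = 5.98 s

Phase 2 (decelerating): v₀ = 11.4 m/s, a = -1.3 m/s².
v = v₀ + at → t = (0 − 11.4) / -1.3 = 8.74 s
v² = v₀² + 2aΔx → Δx = (0² − 11.4²)/(2·-1.3) = 49.7 m
Total distance = 34.0 + 49.7 = 83.7 m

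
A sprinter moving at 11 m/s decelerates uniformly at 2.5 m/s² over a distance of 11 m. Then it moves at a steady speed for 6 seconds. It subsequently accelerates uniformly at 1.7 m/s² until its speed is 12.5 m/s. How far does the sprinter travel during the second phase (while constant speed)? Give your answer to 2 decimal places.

Phase 1 (decelerating): v₀ = 11.0 m/s, a = -2.5 m/s².
v² = v₀² + 2aΔx = 11.0² + 2·-2.5·11 = 66.0 → v = 8.12 m/s
t = (v − v₀)/a = (8.12 − 11.0)/-2.5 = 1.15 s

Phase 2 (constant speed): v₀ = 8.12 m/s, a = 0 m/s².
v = v₀ + at = 8.12 + (0)(6) = 8.12 m/s
Δx = v₀t + ½at² = 8.12·6 + 0.5·0·6² = 48.7 m
Distance in phase 2 = 48.7 m

48.74 m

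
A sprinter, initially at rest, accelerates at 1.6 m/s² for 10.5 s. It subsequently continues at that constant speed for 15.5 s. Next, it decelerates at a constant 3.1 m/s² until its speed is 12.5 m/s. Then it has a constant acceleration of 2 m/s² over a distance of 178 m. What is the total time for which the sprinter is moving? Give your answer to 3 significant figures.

35.9 s

Phase 1 (accelerating): v₀ = 0 m/s, a = 1.6 m/s².
v = v₀ + at = 0 + (1.6)(10.5) = 16.8 m/s
Δx = v₀t + ½at² = 0·10.5 + 0.5·1.6·10.5² = 88.2 m

Phase 2 (constant speed): v₀ = 16.8 m/s, a = 0 m/s².
v = v₀ + at = 16.8 + (0)(15.5) = 16.8 m/s
Δx = v₀t + ½at² = 16.8·15.5 + 0.5·0·15.5² = 260 m

Phase 3 (decelerating): v₀ = 16.8 m/s, a = -3.1 m/s².
v = v₀ + at → t = (12.5 − 16.8) / -3.1 = 1.39 s
v² = v₀² + 2aΔx → Δx = (12.5² − 16.8²)/(2·-3.1) = 20.3 m

Phase 4 (accelerating): v₀ = 12.5 m/s, a = 2 m/s².
v² = v₀² + 2aΔx = 12.5² + 2·2·178 = 868 → v = 29.5 m/s
t = (v − v₀)/a = (29.5 − 12.5)/2 = 8.48 s
Total time = 10.5 + 15.5 + 1.39 + 8.48 = 35.9 s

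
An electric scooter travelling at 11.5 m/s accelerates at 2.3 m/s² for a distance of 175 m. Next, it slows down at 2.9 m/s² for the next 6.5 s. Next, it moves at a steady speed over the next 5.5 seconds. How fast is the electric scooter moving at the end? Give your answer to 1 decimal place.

11.8 m/s

Phase 1 (accelerating): v₀ = 11.5 m/s, a = 2.3 m/s².
v² = v₀² + 2aΔx = 11.5² + 2·2.3·175 = 937 → v = 30.6 m/s
t = (v − v₀)/a = (30.6 − 11.5)/2.3 = 8.31 s

Phase 2 (decelerating): v₀ = 30.6 m/s, a = -2.9 m/s².
v = v₀ + at = 30.6 + (-2.9)(6.5) = 11.8 m/s
Δx = v₀t + ½at² = 30.6·6.5 + 0.5·-2.9·6.5² = 138 m

Phase 3 (constant speed): v₀ = 11.8 m/s, a = 0 m/s².
v = v₀ + at = 11.8 + (0)(5.5) = 11.8 m/s
Δx = v₀t + ½at² = 11.8·5.5 + 0.5·0·5.5² = 64.7 m
Final speed = 11.8 m/s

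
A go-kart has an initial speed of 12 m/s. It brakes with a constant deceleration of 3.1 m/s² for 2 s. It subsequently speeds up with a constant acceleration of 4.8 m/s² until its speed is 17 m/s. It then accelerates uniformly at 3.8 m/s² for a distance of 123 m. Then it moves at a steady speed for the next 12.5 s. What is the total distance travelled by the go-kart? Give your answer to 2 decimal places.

Phase 1 (decelerating): v₀ = 12.0 m/s, a = -3.1 m/s².
v = v₀ + at = 12.0 + (-3.1)(2) = 5.80 m/s
Δx = v₀t + ½at² = 12.0·2 + 0.5·-3.1·2² = 17.8 m

Phase 2 (accelerating): v₀ = 5.80 m/s, a = 4.8 m/s².
v = v₀ + at → t = (17 − 5.80) / 4.8 = 2.33 s
v² = v₀² + 2aΔx → Δx = (17² − 5.80²)/(2·4.8) = 26.6 m

Phase 3 (accelerating): v₀ = 17.0 m/s, a = 3.8 m/s².
v² = v₀² + 2aΔx = 17.0² + 2·3.8·123 = 1220 → v = 35.0 m/s
t = (v − v₀)/a = (35.0 − 17.0)/3.8 = 4.73 s

Phase 4 (constant speed): v₀ = 35.0 m/s, a = 0 m/s².
v = v₀ + at = 35.0 + (0)(12.5) = 35.0 m/s
Δx = v₀t + ½at² = 35.0·12.5 + 0.5·0·12.5² = 437 m
Total distance = 17.8 + 26.6 + 123 + 437 = 605 m

604.69 m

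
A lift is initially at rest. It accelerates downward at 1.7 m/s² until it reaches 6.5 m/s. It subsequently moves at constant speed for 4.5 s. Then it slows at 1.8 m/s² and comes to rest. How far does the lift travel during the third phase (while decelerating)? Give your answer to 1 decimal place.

11.7 m

Phase 1 (accelerating): v₀ = 0 m/s, a = 1.7 m/s².
v = v₀ + at → t = (6.5 − 0) / 1.7 = 3.82 s
v² = v₀² + 2aΔx → Δx = (6.5² − 0²)/(2·1.7) = 12.4 m

Phase 2 (constant speed): v₀ = 6.50 m/s, a = 0 m/s².
v = v₀ + at = 6.50 + (0)(4.5) = 6.50 m/s
Δx = v₀t + ½at² = 6.50·4.5 + 0.5·0·4.5² = 29.2 m

Phase 3 (decelerating): v₀ = 6.50 m/s, a = -1.8 m/s².
v = v₀ + at → t = (0 − 6.50) / -1.8 = 3.61 s
v² = v₀² + 2aΔx → Δx = (0² − 6.50²)/(2·-1.8) = 11.7 m
Distance in phase 3 = 11.7 m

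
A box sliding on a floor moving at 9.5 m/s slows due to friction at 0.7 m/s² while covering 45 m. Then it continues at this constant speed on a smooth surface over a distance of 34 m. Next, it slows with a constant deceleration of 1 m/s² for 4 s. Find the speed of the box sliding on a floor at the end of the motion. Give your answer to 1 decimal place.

Phase 1 (decelerating): v₀ = 9.50 m/s, a = -0.7 m/s².
v² = v₀² + 2aΔx = 9.50² + 2·-0.7·45 = 27.3 → v = 5.22 m/s
t = (v − v₀)/a = (5.22 − 9.50)/-0.7 = 6.11 s

Phase 2 (constant speed): v₀ = 5.22 m/s, a = 0 m/s².
Constant speed: t = d/v = 34/5.22 = 6.51 s

Phase 3 (decelerating): v₀ = 5.22 m/s, a = -1 m/s².
v = v₀ + at = 5.22 + (-1)(4) = 1.22 m/s
Δx = v₀t + ½at² = 5.22·4 + 0.5·-1·4² = 12.9 m
Final speed = 1.22 m/s

1.2 m/s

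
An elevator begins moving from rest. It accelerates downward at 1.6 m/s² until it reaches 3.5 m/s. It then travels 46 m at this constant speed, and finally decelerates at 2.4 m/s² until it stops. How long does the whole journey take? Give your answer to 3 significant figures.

Phase 1 (accelerating): v₀ = 0 m/s, a = 1.6 m/s².
v = v₀ + at → t = (3.5 − 0) / 1.6 = 2.19 s
v² = v₀² + 2aΔx → Δx = (3.5² − 0²)/(2·1.6) = 3.83 m

Phase 2 (constant speed): v₀ = 3.50 m/s, a = 0 m/s².
Constant speed: t = d/v = 46/3.50 = 13.1 s

Phase 3 (decelerating): v₀ = 3.50 m/s, a = -2.4 m/s².
v = v₀ + at → t = (0 − 3.50) / -2.4 = 1.46 s
v² = v₀² + 2aΔx → Δx = (0² − 3.50²)/(2·-2.4) = 2.55 m
Total time = 2.19 + 13.1 + 1.46 = 16.8 s

16.8 s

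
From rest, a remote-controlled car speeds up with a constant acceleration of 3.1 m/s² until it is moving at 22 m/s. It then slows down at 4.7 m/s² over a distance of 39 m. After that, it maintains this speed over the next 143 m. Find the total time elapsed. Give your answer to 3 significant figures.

22.7 s

Phase 1 (accelerating): v₀ = 0 m/s, a = 3.1 m/s².
v = v₀ + at → t = (22 − 0) / 3.1 = 7.10 s
v² = v₀² + 2aΔx → Δx = (22² − 0²)/(2·3.1) = 78.1 m

Phase 2 (decelerating): v₀ = 22.0 m/s, a = -4.7 m/s².
v² = v₀² + 2aΔx = 22.0² + 2·-4.7·39 = 117 → v = 10.8 m/s
t = (v − v₀)/a = (10.8 − 22.0)/-4.7 = 2.38 s

Phase 3 (constant speed): v₀ = 10.8 m/s, a = 0 m/s².
Constant speed: t = d/v = 143/10.8 = 13.2 s
Total time = 7.10 + 2.38 + 13.2 = 22.7 s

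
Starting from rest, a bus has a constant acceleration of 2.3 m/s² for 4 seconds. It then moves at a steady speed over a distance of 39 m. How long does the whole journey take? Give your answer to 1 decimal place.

Phase 1 (accelerating): v₀ = 0 m/s, a = 2.3 m/s².
v = v₀ + at = 0 + (2.3)(4) = 9.20 m/s
Δx = v₀t + ½at² = 0·4 + 0.5·2.3·4² = 18.4 m

Phase 2 (constant speed): v₀ = 9.20 m/s, a = 0 m/s².
Constant speed: t = d/v = 39/9.20 = 4.24 s
Total time = 4.00 + 4.24 = 8.24 s

8.2 s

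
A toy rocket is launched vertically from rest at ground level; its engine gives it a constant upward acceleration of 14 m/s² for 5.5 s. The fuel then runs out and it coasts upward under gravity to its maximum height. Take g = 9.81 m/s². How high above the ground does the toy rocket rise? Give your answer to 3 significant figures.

514 m

Phase 1 (powered ascent): v₀ = 0 m/s, a = 14 m/s².
v = v₀ + at = 0 + (14)(5.5) = 77.0 m/s
Δx = v₀t + ½at² = 0·5.5 + 0.5·14·5.5² = 212 m

Phase 2 (coasting upward): v₀ = 77.0 m/s, a = -9.81 m/s².
v = v₀ + at → t = (0 − 77.0) / -9.81 = 7.85 s
v² = v₀² + 2aΔx → Δx = (0² − 77.0²)/(2·-9.81) = 302 m
Maximum height = 212 + 302 = 514 m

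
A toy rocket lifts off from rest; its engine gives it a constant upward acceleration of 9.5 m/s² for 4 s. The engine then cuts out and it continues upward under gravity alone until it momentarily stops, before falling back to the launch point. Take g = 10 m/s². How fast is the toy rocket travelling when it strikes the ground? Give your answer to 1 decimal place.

54.4 m/s

Phase 1 (powered ascent): v₀ = 0 m/s, a = 9.5 m/s².
v = v₀ + at = 0 + (9.5)(4) = 38.0 m/s
Δx = v₀t + ½at² = 0·4 + 0.5·9.5·4² = 76.0 m

Phase 2 (coasting upward): v₀ = 38.0 m/s, a = -10 m/s².
v = v₀ + at → t = (0 − 38.0) / -10 = 3.80 s
v² = v₀² + 2aΔx → Δx = (0² − 38.0²)/(2·-10) = 72.2 m

Phase 3 (free fall): v₀ = 0 m/s, a = -10 m/s².
Falls 148 m from rest: t = √(2·148/10) = 5.44 s; v = g·t = 54.4 m/s.
Impact speed = 54.4 m/s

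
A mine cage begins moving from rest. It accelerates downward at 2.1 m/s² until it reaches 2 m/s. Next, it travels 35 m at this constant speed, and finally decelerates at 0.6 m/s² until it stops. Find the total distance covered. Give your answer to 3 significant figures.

39.3 m

Phase 1 (accelerating): v₀ = 0 m/s, a = 2.1 m/s².
v = v₀ + at → t = (2 − 0) / 2.1 = 0.952 s
v² = v₀² + 2aΔx → Δx = (2² − 0²)/(2·2.1) = 0.952 m

Phase 2 (constant speed): v₀ = 2.00 m/s, a = 0 m/s².
Constant speed: t = d/v = 35/2.00 = 17.5 s

Phase 3 (decelerating): v₀ = 2.00 m/s, a = -0.6 m/s².
v = v₀ + at → t = (0 − 2.00) / -0.6 = 3.33 s
v² = v₀² + 2aΔx → Δx = (0² − 2.00²)/(2·-0.6) = 3.33 m
Total distance = 0.952 + 35.0 + 3.33 = 39.3 m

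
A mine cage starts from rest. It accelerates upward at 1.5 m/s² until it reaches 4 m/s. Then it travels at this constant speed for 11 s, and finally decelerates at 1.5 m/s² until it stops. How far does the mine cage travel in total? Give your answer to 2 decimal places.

Phase 1 (accelerating): v₀ = 0 m/s, a = 1.5 m/s².
v = v₀ + at → t = (4 − 0) / 1.5 = 2.67 s
v² = v₀² + 2aΔx → Δx = (4² − 0²)/(2·1.5) = 5.33 m

Phase 2 (constant speed): v₀ = 4.00 m/s, a = 0 m/s².
v = v₀ + at = 4.00 + (0)(11) = 4.00 m/s
Δx = v₀t + ½at² = 4.00·11 + 0.5·0·11² = 44.0 m

Phase 3 (decelerating): v₀ = 4.00 m/s, a = -1.5 m/s².
v = v₀ + at → t = (0 − 4.00) / -1.5 = 2.67 s
v² = v₀² + 2aΔx → Δx = (0² − 4.00²)/(2·-1.5) = 5.33 m
Total distance = 5.33 + 44.0 + 5.33 = 54.7 m

54.67 m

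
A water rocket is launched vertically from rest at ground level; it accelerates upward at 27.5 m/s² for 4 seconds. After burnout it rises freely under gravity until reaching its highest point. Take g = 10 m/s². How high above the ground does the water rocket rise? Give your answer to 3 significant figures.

Phase 1 (powered ascent): v₀ = 0 m/s, a = 27.5 m/s².
v = v₀ + at = 0 + (27.5)(4) = 110 m/s
Δx = v₀t + ½at² = 0·4 + 0.5·27.5·4² = 220 m

Phase 2 (coasting upward): v₀ = 110 m/s, a = -10 m/s².
v = v₀ + at → t = (0 − 110) / -10 = 11.0 s
v² = v₀² + 2aΔx → Δx = (0² − 110²)/(2·-10) = 605 m
Maximum height = 220 + 605 = 825 m

825 m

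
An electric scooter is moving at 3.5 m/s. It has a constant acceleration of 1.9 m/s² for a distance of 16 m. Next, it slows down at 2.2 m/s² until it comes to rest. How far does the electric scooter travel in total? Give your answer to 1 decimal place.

32.6 m

Phase 1 (accelerating): v₀ = 3.50 m/s, a = 1.9 m/s².
v² = v₀² + 2aΔx = 3.50² + 2·1.9·16 = 73.0 → v = 8.55 m/s
t = (v − v₀)/a = (8.55 − 3.50)/1.9 = 2.66 s

Phase 2 (decelerating): v₀ = 8.55 m/s, a = -2.2 m/s².
v = v₀ + at → t = (0 − 8.55) / -2.2 = 3.88 s
v² = v₀² + 2aΔx → Δx = (0² − 8.55²)/(2·-2.2) = 16.6 m
Total distance = 16.0 + 16.6 = 32.6 m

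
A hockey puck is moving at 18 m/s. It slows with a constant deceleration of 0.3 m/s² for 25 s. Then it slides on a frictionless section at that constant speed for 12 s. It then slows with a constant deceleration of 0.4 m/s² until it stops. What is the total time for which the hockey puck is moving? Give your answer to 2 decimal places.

63.25 s

Phase 1 (decelerating): v₀ = 18.0 m/s, a = -0.3 m/s².
v = v₀ + at = 18.0 + (-0.3)(25) = 10.5 m/s
Δx = v₀t + ½at² = 18.0·25 + 0.5·-0.3·25² = 356 m

Phase 2 (constant speed): v₀ = 10.5 m/s, a = 0 m/s².
v = v₀ + at = 10.5 + (0)(12) = 10.5 m/s
Δx = v₀t + ½at² = 10.5·12 + 0.5·0·12² = 126 m

Phase 3 (decelerating): v₀ = 10.5 m/s, a = -0.4 m/s².
v = v₀ + at → t = (0 − 10.5) / -0.4 = 26.2 s
v² = v₀² + 2aΔx → Δx = (0² − 10.5²)/(2·-0.4) = 138 m
Total time = 25.0 + 12.0 + 26.2 = 63.2 s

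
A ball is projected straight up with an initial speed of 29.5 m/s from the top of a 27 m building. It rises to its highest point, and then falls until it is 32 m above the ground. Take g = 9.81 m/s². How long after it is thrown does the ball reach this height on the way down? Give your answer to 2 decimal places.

Phase 1 (rising): v₀ = 29.5 m/s, a = -9.81 m/s².
v = v₀ + at → t = (0 − 29.5) / -9.81 = 3.01 s
v² = v₀² + 2aΔx → Δx = (0² − 29.5²)/(2·-9.81) = 44.4 m

Phase 2 (falling): v₀ = 0 m/s, a = -9.81 m/s².
Falls 39.4 m from rest: t = √(2·39.4/9.81) = 2.83 s; v = g·t = 27.8 m/s.
Total time = 3.01 + 2.83 = 5.84 s

5.84 s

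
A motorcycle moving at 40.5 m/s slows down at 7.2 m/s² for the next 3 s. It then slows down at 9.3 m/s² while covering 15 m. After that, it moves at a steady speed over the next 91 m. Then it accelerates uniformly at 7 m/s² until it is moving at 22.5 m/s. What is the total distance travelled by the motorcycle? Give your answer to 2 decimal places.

225.67 m

Phase 1 (decelerating): v₀ = 40.5 m/s, a = -7.2 m/s².
v = v₀ + at = 40.5 + (-7.2)(3) = 18.9 m/s
Δx = v₀t + ½at² = 40.5·3 + 0.5·-7.2·3² = 89.1 m

Phase 2 (decelerating): v₀ = 18.9 m/s, a = -9.3 m/s².
v² = v₀² + 2aΔx = 18.9² + 2·-9.3·15 = 78.2 → v = 8.84 m/s
t = (v − v₀)/a = (8.84 − 18.9)/-9.3 = 1.08 s

Phase 3 (constant speed): v₀ = 8.84 m/s, a = 0 m/s².
Constant speed: t = d/v = 91/8.84 = 10.3 s

Phase 4 (accelerating): v₀ = 8.84 m/s, a = 7 m/s².
v = v₀ + at → t = (22.5 − 8.84) / 7 = 1.95 s
v² = v₀² + 2aΔx → Δx = (22.5² − 8.84²)/(2·7) = 30.6 m
Total distance = 89.1 + 15.0 + 91.0 + 30.6 = 226 m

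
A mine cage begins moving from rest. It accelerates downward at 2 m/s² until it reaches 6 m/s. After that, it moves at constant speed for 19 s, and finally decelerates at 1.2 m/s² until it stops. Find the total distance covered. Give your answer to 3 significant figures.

138 m

Phase 1 (accelerating): v₀ = 0 m/s, a = 2 m/s².
v = v₀ + at → t = (6 − 0) / 2 = 3.00 s
v² = v₀² + 2aΔx → Δx = (6² − 0²)/(2·2) = 9.00 m

Phase 2 (constant speed): v₀ = 6.00 m/s, a = 0 m/s².
v = v₀ + at = 6.00 + (0)(19) = 6.00 m/s
Δx = v₀t + ½at² = 6.00·19 + 0.5·0·19² = 114 m

Phase 3 (decelerating): v₀ = 6.00 m/s, a = -1.2 m/s².
v = v₀ + at → t = (0 − 6.00) / -1.2 = 5.00 s
v² = v₀² + 2aΔx → Δx = (0² − 6.00²)/(2·-1.2) = 15.0 m
Total distance = 9.00 + 114 + 15.0 = 138 m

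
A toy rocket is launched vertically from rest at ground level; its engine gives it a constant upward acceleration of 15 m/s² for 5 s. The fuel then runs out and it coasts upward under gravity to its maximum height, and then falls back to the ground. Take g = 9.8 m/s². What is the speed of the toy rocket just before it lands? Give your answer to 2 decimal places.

96.44 m/s

Phase 1 (powered ascent): v₀ = 0 m/s, a = 15 m/s².
v = v₀ + at = 0 + (15)(5) = 75.0 m/s
Δx = v₀t + ½at² = 0·5 + 0.5·15·5² = 188 m

Phase 2 (coasting upward): v₀ = 75.0 m/s, a = -9.8 m/s².
v = v₀ + at → t = (0 − 75.0) / -9.8 = 7.65 s
v² = v₀² + 2aΔx → Δx = (0² − 75.0²)/(2·-9.8) = 287 m

Phase 3 (free fall): v₀ = 0 m/s, a = -9.8 m/s².
Falls 474 m from rest: t = √(2·474/9.8) = 9.84 s; v = g·t = 96.4 m/s.
Impact speed = 96.4 m/s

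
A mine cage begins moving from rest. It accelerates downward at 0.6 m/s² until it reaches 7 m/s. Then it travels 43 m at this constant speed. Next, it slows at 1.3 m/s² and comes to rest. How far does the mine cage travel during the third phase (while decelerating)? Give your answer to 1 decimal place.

Phase 1 (accelerating): v₀ = 0 m/s, a = 0.6 m/s².
v = v₀ + at → t = (7 − 0) / 0.6 = 11.7 s
v² = v₀² + 2aΔx → Δx = (7² − 0²)/(2·0.6) = 40.8 m

Phase 2 (constant speed): v₀ = 7.00 m/s, a = 0 m/s².
Constant speed: t = d/v = 43/7.00 = 6.14 s

Phase 3 (decelerating): v₀ = 7.00 m/s, a = -1.3 m/s².
v = v₀ + at → t = (0 − 7.00) / -1.3 = 5.38 s
v² = v₀² + 2aΔx → Δx = (0² − 7.00²)/(2·-1.3) = 18.8 m
Distance in phase 3 = 18.8 m

18.8 m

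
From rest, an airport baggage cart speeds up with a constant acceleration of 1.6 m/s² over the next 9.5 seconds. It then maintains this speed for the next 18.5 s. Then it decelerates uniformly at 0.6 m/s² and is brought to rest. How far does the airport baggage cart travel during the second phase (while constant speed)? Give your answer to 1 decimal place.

Phase 1 (accelerating): v₀ = 0 m/s, a = 1.6 m/s².
v = v₀ + at = 0 + (1.6)(9.5) = 15.2 m/s
Δx = v₀t + ½at² = 0·9.5 + 0.5·1.6·9.5² = 72.2 m

Phase 2 (constant speed): v₀ = 15.2 m/s, a = 0 m/s².
v = v₀ + at = 15.2 + (0)(18.5) = 15.2 m/s
Δx = v₀t + ½at² = 15.2·18.5 + 0.5·0·18.5² = 281 m
Distance in phase 2 = 281 m

281.2 m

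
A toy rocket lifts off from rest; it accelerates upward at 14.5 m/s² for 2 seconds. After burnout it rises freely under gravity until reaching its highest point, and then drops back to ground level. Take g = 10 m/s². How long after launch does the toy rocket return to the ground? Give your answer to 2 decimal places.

8.67 s

Phase 1 (powered ascent): v₀ = 0 m/s, a = 14.5 m/s².
v = v₀ + at = 0 + (14.5)(2) = 29.0 m/s
Δx = v₀t + ½at² = 0·2 + 0.5·14.5·2² = 29.0 m

Phase 2 (coasting upward): v₀ = 29.0 m/s, a = -10 m/s².
v = v₀ + at → t = (0 − 29.0) / -10 = 2.90 s
v² = v₀² + 2aΔx → Δx = (0² − 29.0²)/(2·-10) = 42.0 m

Phase 3 (free fall): v₀ = 0 m/s, a = -10 m/s².
Falls 71.0 m from rest: t = √(2·71.0/10) = 3.77 s; v = g·t = 37.7 m/s.
Total time = 2.00 + 2.90 + 3.77 = 8.67 s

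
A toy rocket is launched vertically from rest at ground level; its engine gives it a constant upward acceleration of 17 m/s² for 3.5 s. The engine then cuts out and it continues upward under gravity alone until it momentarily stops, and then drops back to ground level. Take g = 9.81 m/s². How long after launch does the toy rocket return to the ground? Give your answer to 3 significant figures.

17.2 s

Phase 1 (powered ascent): v₀ = 0 m/s, a = 17 m/s².
v = v₀ + at = 0 + (17)(3.5) = 59.5 m/s
Δx = v₀t + ½at² = 0·3.5 + 0.5·17·3.5² = 104 m

Phase 2 (coasting upward): v₀ = 59.5 m/s, a = -9.81 m/s².
v = v₀ + at → t = (0 − 59.5) / -9.81 = 6.07 s
v² = v₀² + 2aΔx → Δx = (0² − 59.5²)/(2·-9.81) = 180 m

Phase 3 (free fall): v₀ = 0 m/s, a = -9.81 m/s².
Falls 285 m from rest: t = √(2·285/9.81) = 7.62 s; v = g·t = 74.7 m/s.
Total time = 3.50 + 6.07 + 7.62 = 17.2 s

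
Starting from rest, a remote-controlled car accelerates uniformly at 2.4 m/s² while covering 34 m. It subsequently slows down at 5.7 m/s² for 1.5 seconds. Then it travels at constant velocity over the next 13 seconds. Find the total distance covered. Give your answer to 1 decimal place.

Phase 1 (accelerating): v₀ = 0 m/s, a = 2.4 m/s².
v² = v₀² + 2aΔx = 0² + 2·2.4·34 = 163 → v = 12.8 m/s
t = (v − v₀)/a = (12.8 − 0)/2.4 = 5.32 s

Phase 2 (decelerating): v₀ = 12.8 m/s, a = -5.7 m/s².
v = v₀ + at = 12.8 + (-5.7)(1.5) = 4.22 m/s
Δx = v₀t + ½at² = 12.8·1.5 + 0.5·-5.7·1.5² = 12.7 m

Phase 3 (constant speed): v₀ = 4.22 m/s, a = 0 m/s².
v = v₀ + at = 4.22 + (0)(13) = 4.22 m/s
Δx = v₀t + ½at² = 4.22·13 + 0.5·0·13² = 54.9 m
Total distance = 34.0 + 12.7 + 54.9 = 102 m

101.7 m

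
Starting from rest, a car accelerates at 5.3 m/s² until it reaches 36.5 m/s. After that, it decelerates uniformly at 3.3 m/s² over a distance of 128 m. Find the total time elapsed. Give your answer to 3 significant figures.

11.3 s

Phase 1 (accelerating): v₀ = 0 m/s, a = 5.3 m/s².
v = v₀ + at → t = (36.5 − 0) / 5.3 = 6.89 s
v² = v₀² + 2aΔx → Δx = (36.5² − 0²)/(2·5.3) = 126 m

Phase 2 (decelerating): v₀ = 36.5 m/s, a = -3.3 m/s².
v² = v₀² + 2aΔx = 36.5² + 2·-3.3·128 = 487 → v = 22.1 m/s
t = (v − v₀)/a = (22.1 − 36.5)/-3.3 = 4.37 s
Total time = 6.89 + 4.37 = 11.3 s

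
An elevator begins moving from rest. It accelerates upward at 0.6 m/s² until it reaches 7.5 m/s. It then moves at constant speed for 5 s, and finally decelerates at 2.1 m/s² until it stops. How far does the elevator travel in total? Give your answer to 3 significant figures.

Phase 1 (accelerating): v₀ = 0 m/s, a = 0.6 m/s².
v = v₀ + at → t = (7.5 − 0) / 0.6 = 12.5 s
v² = v₀² + 2aΔx → Δx = (7.5² − 0²)/(2·0.6) = 46.9 m

Phase 2 (constant speed): v₀ = 7.50 m/s, a = 0 m/s².
v = v₀ + at = 7.50 + (0)(5) = 7.50 m/s
Δx = v₀t + ½at² = 7.50·5 + 0.5·0·5² = 37.5 m

Phase 3 (decelerating): v₀ = 7.50 m/s, a = -2.1 m/s².
v = v₀ + at → t = (0 − 7.50) / -2.1 = 3.57 s
v² = v₀² + 2aΔx → Δx = (0² − 7.50²)/(2·-2.1) = 13.4 m
Total distance = 46.9 + 37.5 + 13.4 = 97.8 m

97.8 m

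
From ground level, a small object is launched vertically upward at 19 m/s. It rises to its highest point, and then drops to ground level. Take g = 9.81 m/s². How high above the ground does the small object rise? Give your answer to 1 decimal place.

Phase 1 (rising): v₀ = 19.0 m/s, a = -9.81 m/s².
v = v₀ + at → t = (0 − 19.0) / -9.81 = 1.94 s
v² = v₀² + 2aΔx → Δx = (0² − 19.0²)/(2·-9.81) = 18.4 m
Maximum height = 18.4 m

18.4 m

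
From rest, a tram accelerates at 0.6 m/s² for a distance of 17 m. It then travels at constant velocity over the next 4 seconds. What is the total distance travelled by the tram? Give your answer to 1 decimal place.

Phase 1 (accelerating): v₀ = 0 m/s, a = 0.6 m/s².
v² = v₀² + 2aΔx = 0² + 2·0.6·17 = 20.4 → v = 4.52 m/s
t = (v − v₀)/a = (4.52 − 0)/0.6 = 7.53 s

Phase 2 (constant speed): v₀ = 4.52 m/s, a = 0 m/s².
v = v₀ + at = 4.52 + (0)(4) = 4.52 m/s
Δx = v₀t + ½at² = 4.52·4 + 0.5·0·4² = 18.1 m
Total distance = 17.0 + 18.1 = 35.1 m

35.1 m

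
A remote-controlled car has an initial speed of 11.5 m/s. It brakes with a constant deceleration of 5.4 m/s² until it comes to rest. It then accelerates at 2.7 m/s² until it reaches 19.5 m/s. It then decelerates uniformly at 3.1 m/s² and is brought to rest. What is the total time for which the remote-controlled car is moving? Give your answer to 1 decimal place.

Phase 1 (decelerating): v₀ = 11.5 m/s, a = -5.4 m/s².
v = v₀ + at → t = (0 − 11.5) / -5.4 = 2.13 s
v² = v₀² + 2aΔx → Δx = (0² − 11.5²)/(2·-5.4) = 12.2 m

Phase 2 (accelerating): v₀ = 0 m/s, a = 2.7 m/s².
v = v₀ + at → t = (19.5 − 0) / 2.7 = 7.22 s
v² = v₀² + 2aΔx → Δx = (19.5² − 0²)/(2·2.7) = 70.4 m

Phase 3 (decelerating): v₀ = 19.5 m/s, a = -3.1 m/s².
v = v₀ + at → t = (0 − 19.5) / -3.1 = 6.29 s
v² = v₀² + 2aΔx → Δx = (0² − 19.5²)/(2·-3.1) = 61.3 m
Total time = 2.13 + 7.22 + 6.29 = 15.6 s

15.6 s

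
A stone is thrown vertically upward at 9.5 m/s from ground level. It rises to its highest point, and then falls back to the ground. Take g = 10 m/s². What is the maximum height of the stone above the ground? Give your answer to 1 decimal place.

4.5 m

Phase 1 (rising): v₀ = 9.50 m/s, a = -10 m/s².
v = v₀ + at → t = (0 − 9.50) / -10 = 0.950 s
v² = v₀² + 2aΔx → Δx = (0² − 9.50²)/(2·-10) = 4.51 m
Maximum height = 4.51 m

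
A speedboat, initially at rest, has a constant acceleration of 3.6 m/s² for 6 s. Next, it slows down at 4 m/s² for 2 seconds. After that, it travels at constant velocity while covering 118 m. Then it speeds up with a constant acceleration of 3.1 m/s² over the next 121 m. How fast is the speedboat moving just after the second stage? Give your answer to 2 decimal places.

Phase 1 (accelerating): v₀ = 0 m/s, a = 3.6 m/s².
v = v₀ + at = 0 + (3.6)(6) = 21.6 m/s
Δx = v₀t + ½at² = 0·6 + 0.5·3.6·6² = 64.8 m

Phase 2 (decelerating): v₀ = 21.6 m/s, a = -4 m/s².
v = v₀ + at = 21.6 + (-4)(2) = 13.6 m/s
Δx = v₀t + ½at² = 21.6·2 + 0.5·-4·2² = 35.2 m
Speed at end of phase 2 = 13.6 m/s

13.60 m/s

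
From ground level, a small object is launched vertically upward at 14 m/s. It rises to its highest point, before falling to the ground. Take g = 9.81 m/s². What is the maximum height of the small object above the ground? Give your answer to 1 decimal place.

10.0 m

Phase 1 (rising): v₀ = 14.0 m/s, a = -9.81 m/s².
v = v₀ + at → t = (0 − 14.0) / -9.81 = 1.43 s
v² = v₀² + 2aΔx → Δx = (0² − 14.0²)/(2·-9.81) = 9.99 m
Maximum height = 9.99 m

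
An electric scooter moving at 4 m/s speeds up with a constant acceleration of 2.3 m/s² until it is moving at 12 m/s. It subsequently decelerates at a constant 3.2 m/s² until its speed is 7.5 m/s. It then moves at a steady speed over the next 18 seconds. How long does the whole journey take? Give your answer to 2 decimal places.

Phase 1 (accelerating): v₀ = 4.00 m/s, a = 2.3 m/s².
v = v₀ + at → t = (12 − 4.00) / 2.3 = 3.48 s
v² = v₀² + 2aΔx → Δx = (12² − 4.00²)/(2·2.3) = 27.8 m

Phase 2 (decelerating): v₀ = 12.0 m/s, a = -3.2 m/s².
v = v₀ + at → t = (7.5 − 12.0) / -3.2 = 1.41 s
v² = v₀² + 2aΔx → Δx = (7.5² − 12.0²)/(2·-3.2) = 13.7 m

Phase 3 (constant speed): v₀ = 7.50 m/s, a = 0 m/s².
v = v₀ + at = 7.50 + (0)(18) = 7.50 m/s
Δx = v₀t + ½at² = 7.50·18 + 0.5·0·18² = 135 m
Total time = 3.48 + 1.41 + 18.0 = 22.9 s

22.88 s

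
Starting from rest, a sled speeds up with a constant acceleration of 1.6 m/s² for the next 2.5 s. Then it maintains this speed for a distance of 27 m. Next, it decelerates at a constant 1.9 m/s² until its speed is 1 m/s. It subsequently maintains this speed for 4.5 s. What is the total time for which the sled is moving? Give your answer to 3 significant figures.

15.3 s

Phase 1 (accelerating): v₀ = 0 m/s, a = 1.6 m/s².
v = v₀ + at = 0 + (1.6)(2.5) = 4.00 m/s
Δx = v₀t + ½at² = 0·2.5 + 0.5·1.6·2.5² = 5.00 m

Phase 2 (constant speed): v₀ = 4.00 m/s, a = 0 m/s².
Constant speed: t = d/v = 27/4.00 = 6.75 s

Phase 3 (decelerating): v₀ = 4.00 m/s, a = -1.9 m/s².
v = v₀ + at → t = (1 − 4.00) / -1.9 = 1.58 s
v² = v₀² + 2aΔx → Δx = (1² − 4.00²)/(2·-1.9) = 3.95 m

Phase 4 (constant speed): v₀ = 1.00 m/s, a = 0 m/s².
v = v₀ + at = 1.00 + (0)(4.5) = 1.00 m/s
Δx = v₀t + ½at² = 1.00·4.5 + 0.5·0·4.5² = 4.50 m
Total time = 2.50 + 6.75 + 1.58 + 4.50 = 15.3 s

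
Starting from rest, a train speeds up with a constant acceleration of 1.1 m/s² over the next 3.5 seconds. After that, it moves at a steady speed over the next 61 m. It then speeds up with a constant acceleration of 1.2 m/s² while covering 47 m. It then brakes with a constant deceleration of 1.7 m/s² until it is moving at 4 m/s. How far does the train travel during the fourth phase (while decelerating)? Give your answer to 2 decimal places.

32.83 m

Phase 1 (accelerating): v₀ = 0 m/s, a = 1.1 m/s².
v = v₀ + at = 0 + (1.1)(3.5) = 3.85 m/s
Δx = v₀t + ½at² = 0·3.5 + 0.5·1.1·3.5² = 6.74 m

Phase 2 (constant speed): v₀ = 3.85 m/s, a = 0 m/s².
Constant speed: t = d/v = 61/3.85 = 15.8 s

Phase 3 (accelerating): v₀ = 3.85 m/s, a = 1.2 m/s².
v² = v₀² + 2aΔx = 3.85² + 2·1.2·47 = 128 → v = 11.3 m/s
t = (v − v₀)/a = (11.3 − 3.85)/1.2 = 6.21 s

Phase 4 (decelerating): v₀ = 11.3 m/s, a = -1.7 m/s².
v = v₀ + at → t = (4 − 11.3) / -1.7 = 4.29 s
v² = v₀² + 2aΔx → Δx = (4² − 11.3²)/(2·-1.7) = 32.8 m
Distance in phase 4 = 32.8 m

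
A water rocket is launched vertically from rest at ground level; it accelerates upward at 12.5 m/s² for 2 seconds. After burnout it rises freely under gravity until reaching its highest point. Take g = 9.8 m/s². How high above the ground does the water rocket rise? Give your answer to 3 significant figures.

Phase 1 (powered ascent): v₀ = 0 m/s, a = 12.5 m/s².
v = v₀ + at = 0 + (12.5)(2) = 25.0 m/s
Δx = v₀t + ½at² = 0·2 + 0.5·12.5·2² = 25.0 m

Phase 2 (coasting upward): v₀ = 25.0 m/s, a = -9.8 m/s².
v = v₀ + at → t = (0 − 25.0) / -9.8 = 2.55 s
v² = v₀² + 2aΔx → Δx = (0² − 25.0²)/(2·-9.8) = 31.9 m
Maximum height = 25.0 + 31.9 = 56.9 m

56.9 m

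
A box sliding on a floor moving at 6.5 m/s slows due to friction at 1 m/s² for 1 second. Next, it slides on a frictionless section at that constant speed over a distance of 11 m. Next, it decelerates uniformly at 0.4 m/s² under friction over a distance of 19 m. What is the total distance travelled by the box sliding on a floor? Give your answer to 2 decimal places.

36.00 m

Phase 1 (decelerating): v₀ = 6.50 m/s, a = -1 m/s².
v = v₀ + at = 6.50 + (-1)(1) = 5.50 m/s
Δx = v₀t + ½at² = 6.50·1 + 0.5·-1·1² = 6.00 m

Phase 2 (constant speed): v₀ = 5.50 m/s, a = 0 m/s².
Constant speed: t = d/v = 11/5.50 = 2.00 s

Phase 3 (decelerating): v₀ = 5.50 m/s, a = -0.4 m/s².
v² = v₀² + 2aΔx = 5.50² + 2·-0.4·19 = 15.0 → v = 3.88 m/s
t = (v − v₀)/a = (3.88 − 5.50)/-0.4 = 4.05 s
Total distance = 6.00 + 11.0 + 19.0 = 36.0 m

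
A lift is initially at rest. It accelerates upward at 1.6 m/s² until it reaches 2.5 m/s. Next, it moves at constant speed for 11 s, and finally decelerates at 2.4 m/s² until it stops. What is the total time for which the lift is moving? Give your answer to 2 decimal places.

13.60 s

Phase 1 (accelerating): v₀ = 0 m/s, a = 1.6 m/s².
v = v₀ + at → t = (2.5 − 0) / 1.6 = 1.56 s
v² = v₀² + 2aΔx → Δx = (2.5² − 0²)/(2·1.6) = 1.95 m

Phase 2 (constant speed): v₀ = 2.50 m/s, a = 0 m/s².
v = v₀ + at = 2.50 + (0)(11) = 2.50 m/s
Δx = v₀t + ½at² = 2.50·11 + 0.5·0·11² = 27.5 m

Phase 3 (decelerating): v₀ = 2.50 m/s, a = -2.4 m/s².
v = v₀ + at → t = (0 − 2.50) / -2.4 = 1.04 s
v² = v₀² + 2aΔx → Δx = (0² − 2.50²)/(2·-2.4) = 1.30 m
Total time = 1.56 + 11.0 + 1.04 = 13.6 s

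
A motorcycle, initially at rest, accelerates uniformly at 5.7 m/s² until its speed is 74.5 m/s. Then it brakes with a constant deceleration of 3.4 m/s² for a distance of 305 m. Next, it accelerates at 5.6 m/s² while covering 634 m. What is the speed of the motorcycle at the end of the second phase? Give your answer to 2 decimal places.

58.96 m/s

Phase 1 (accelerating): v₀ = 0 m/s, a = 5.7 m/s².
v = v₀ + at → t = (74.5 − 0) / 5.7 = 13.1 s
v² = v₀² + 2aΔx → Δx = (74.5² − 0²)/(2·5.7) = 487 m

Phase 2 (decelerating): v₀ = 74.5 m/s, a = -3.4 m/s².
v² = v₀² + 2aΔx = 74.5² + 2·-3.4·305 = 3480 → v = 59.0 m/s
t = (v − v₀)/a = (59.0 − 74.5)/-3.4 = 4.57 s
Speed at end of phase 2 = 59.0 m/s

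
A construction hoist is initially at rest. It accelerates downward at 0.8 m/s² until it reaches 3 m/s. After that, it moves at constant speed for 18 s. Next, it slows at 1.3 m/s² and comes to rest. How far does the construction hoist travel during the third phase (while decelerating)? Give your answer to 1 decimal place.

Phase 1 (accelerating): v₀ = 0 m/s, a = 0.8 m/s².
v = v₀ + at → t = (3 − 0) / 0.8 = 3.75 s
v² = v₀² + 2aΔx → Δx = (3² − 0²)/(2·0.8) = 5.62 m

Phase 2 (constant speed): v₀ = 3.00 m/s, a = 0 m/s².
v = v₀ + at = 3.00 + (0)(18) = 3.00 m/s
Δx = v₀t + ½at² = 3.00·18 + 0.5·0·18² = 54.0 m

Phase 3 (decelerating): v₀ = 3.00 m/s, a = -1.3 m/s².
v = v₀ + at → t = (0 − 3.00) / -1.3 = 2.31 s
v² = v₀² + 2aΔx → Δx = (0² − 3.00²)/(2·-1.3) = 3.46 m
Distance in phase 3 = 3.46 m

3.5 m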